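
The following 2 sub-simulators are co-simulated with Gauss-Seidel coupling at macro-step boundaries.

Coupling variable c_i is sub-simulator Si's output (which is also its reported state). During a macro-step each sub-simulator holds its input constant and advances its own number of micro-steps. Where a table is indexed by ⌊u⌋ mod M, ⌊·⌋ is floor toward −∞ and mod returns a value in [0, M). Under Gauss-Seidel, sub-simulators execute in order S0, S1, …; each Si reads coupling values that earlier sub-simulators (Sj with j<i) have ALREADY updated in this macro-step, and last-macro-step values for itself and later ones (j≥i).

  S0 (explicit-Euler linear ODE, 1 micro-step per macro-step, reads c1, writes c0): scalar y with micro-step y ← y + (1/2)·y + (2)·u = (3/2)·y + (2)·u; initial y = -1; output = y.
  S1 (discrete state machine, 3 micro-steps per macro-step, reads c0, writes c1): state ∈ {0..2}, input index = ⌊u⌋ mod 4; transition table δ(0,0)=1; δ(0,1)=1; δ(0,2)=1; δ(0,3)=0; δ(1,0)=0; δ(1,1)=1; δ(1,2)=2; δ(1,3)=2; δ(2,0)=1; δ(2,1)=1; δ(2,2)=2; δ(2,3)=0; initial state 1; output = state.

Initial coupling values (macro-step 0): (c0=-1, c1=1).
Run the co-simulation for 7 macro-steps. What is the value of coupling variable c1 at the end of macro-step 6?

c1 at macro-step 6 = 0

macro 1: S0 reads c1=1 → after 1×micro: 1/2; S1 reads c0=1/2 → after 3×micro: 0 ⇒ (c0=1/2, c1=0)
macro 2: S0 reads c1=0 → after 1×micro: 3/4; S1 reads c0=3/4 → after 3×micro: 1 ⇒ (c0=3/4, c1=1)
macro 3: S0 reads c1=1 → after 1×micro: 25/8; S1 reads c0=25/8 → after 3×micro: 0 ⇒ (c0=25/8, c1=0)
macro 4: S0 reads c1=0 → after 1×micro: 75/16; S1 reads c0=75/16 → after 3×micro: 1 ⇒ (c0=75/16, c1=1)
macro 5: S0 reads c1=1 → after 1×micro: 289/32; S1 reads c0=289/32 → after 3×micro: 1 ⇒ (c0=289/32, c1=1)
macro 6: S0 reads c1=1 → after 1×micro: 995/64; S1 reads c0=995/64 → after 3×micro: 0 ⇒ (c0=995/64, c1=0)
macro 7: S0 reads c1=0 → after 1×micro: 2985/128; S1 reads c0=2985/128 → after 3×micro: 0 ⇒ (c0=2985/128, c1=0)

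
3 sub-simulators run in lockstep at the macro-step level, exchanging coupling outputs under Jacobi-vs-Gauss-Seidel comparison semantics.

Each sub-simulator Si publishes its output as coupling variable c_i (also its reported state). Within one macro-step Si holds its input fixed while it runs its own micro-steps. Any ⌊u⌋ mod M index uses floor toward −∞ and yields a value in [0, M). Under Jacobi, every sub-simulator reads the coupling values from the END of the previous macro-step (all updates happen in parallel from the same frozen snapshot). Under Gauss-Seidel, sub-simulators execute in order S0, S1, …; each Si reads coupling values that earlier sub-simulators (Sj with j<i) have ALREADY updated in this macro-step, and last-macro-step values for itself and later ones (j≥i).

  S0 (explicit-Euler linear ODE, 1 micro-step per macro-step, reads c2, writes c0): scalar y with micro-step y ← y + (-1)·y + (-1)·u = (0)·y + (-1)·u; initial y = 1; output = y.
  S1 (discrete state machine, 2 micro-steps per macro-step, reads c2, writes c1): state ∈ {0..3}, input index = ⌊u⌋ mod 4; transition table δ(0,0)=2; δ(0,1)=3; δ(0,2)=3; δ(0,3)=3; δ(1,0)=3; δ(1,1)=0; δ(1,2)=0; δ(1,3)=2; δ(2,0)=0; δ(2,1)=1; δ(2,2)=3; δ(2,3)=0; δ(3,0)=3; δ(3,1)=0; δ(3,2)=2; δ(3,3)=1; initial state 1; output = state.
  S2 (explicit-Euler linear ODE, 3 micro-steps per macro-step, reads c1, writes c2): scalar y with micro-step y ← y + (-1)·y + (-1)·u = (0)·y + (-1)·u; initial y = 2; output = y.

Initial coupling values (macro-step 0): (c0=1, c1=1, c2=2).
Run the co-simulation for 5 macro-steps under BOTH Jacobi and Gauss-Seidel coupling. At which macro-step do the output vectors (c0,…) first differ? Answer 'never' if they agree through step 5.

first divergence at macro-step: 1

[Jacobi] macro 1: S0 reads c2=2 → after 1×micro: -2; S1 reads c2=2 → after 2×micro: 3; S2 reads c1=1 → after 3×micro: -1 ⇒ (c0=-2, c1=3, c2=-1)
[Jacobi] macro 2: S0 reads c2=-1 → after 1×micro: 1; S1 reads c2=-1 → after 2×micro: 2; S2 reads c1=3 → after 3×micro: -3 ⇒ (c0=1, c1=2, c2=-3)
[Jacobi] macro 3: S0 reads c2=-3 → after 1×micro: 3; S1 reads c2=-3 → after 2×micro: 0; S2 reads c1=2 → after 3×micro: -2 ⇒ (c0=3, c1=0, c2=-2)
[Jacobi] macro 4: S0 reads c2=-2 → after 1×micro: 2; S1 reads c2=-2 → after 2×micro: 2; S2 reads c1=0 → after 3×micro: 0 ⇒ (c0=2, c1=2, c2=0)
[Jacobi] macro 5: S0 reads c2=0 → after 1×micro: 0; S1 reads c2=0 → after 2×micro: 2; S2 reads c1=2 → after 3×micro: -2 ⇒ (c0=0, c1=2, c2=-2)
[Gauss-Seidel] macro 1: S0 reads c2=2 → after 1×micro: -2; S1 reads c2=2 → after 2×micro: 3; S2 reads c1=3 → after 3×micro: -3 ⇒ (c0=-2, c1=3, c2=-3)
[Gauss-Seidel] macro 2: S0 reads c2=-3 → after 1×micro: 3; S1 reads c2=-3 → after 2×micro: 3; S2 reads c1=3 → after 3×micro: -3 ⇒ (c0=3, c1=3, c2=-3)
[Gauss-Seidel] macro 3: S0 reads c2=-3 → after 1×micro: 3; S1 reads c2=-3 → after 2×micro: 3; S2 reads c1=3 → after 3×micro: -3 ⇒ (c0=3, c1=3, c2=-3)
[Gauss-Seidel] macro 4: S0 reads c2=-3 → after 1×micro: 3; S1 reads c2=-3 → after 2×micro: 3; S2 reads c1=3 → after 3×micro: -3 ⇒ (c0=3, c1=3, c2=-3)
[Gauss-Seidel] macro 5: S0 reads c2=-3 → after 1×micro: 3; S1 reads c2=-3 → after 2×micro: 3; S2 reads c1=3 → after 3×micro: -3 ⇒ (c0=3, c1=3, c2=-3)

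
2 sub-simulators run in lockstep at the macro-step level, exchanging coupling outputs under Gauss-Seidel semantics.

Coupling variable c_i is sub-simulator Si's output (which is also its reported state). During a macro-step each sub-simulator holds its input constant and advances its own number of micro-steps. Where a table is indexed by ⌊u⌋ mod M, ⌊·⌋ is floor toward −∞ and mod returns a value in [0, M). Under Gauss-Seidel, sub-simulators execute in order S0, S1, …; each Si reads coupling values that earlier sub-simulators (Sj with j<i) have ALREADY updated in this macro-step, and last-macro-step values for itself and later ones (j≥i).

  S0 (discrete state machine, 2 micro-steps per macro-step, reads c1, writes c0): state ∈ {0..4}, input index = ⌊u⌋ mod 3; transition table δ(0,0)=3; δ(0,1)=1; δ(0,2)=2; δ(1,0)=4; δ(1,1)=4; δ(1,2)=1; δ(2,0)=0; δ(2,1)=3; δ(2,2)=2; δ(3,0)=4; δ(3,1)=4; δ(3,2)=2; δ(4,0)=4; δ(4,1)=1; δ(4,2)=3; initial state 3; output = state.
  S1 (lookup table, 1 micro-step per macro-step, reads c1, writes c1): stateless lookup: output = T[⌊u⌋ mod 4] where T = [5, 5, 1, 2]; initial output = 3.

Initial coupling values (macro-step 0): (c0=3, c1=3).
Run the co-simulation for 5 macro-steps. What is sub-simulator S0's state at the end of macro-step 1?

macro 1: S0 reads c1=3 → after 2×micro: 4; S1 reads c1=3 → after 1×micro: 2 ⇒ (c0=4, c1=2)
macro 2: S0 reads c1=2 → after 2×micro: 2; S1 reads c1=2 → after 1×micro: 1 ⇒ (c0=2, c1=1)
macro 3: S0 reads c1=1 → after 2×micro: 4; S1 reads c1=1 → after 1×micro: 5 ⇒ (c0=4, c1=5)
macro 4: S0 reads c1=5 → after 2×micro: 2; S1 reads c1=5 → after 1×micro: 5 ⇒ (c0=2, c1=5)
macro 5: S0 reads c1=5 → after 2×micro: 2; S1 reads c1=5 → after 1×micro: 5 ⇒ (c0=2, c1=5)

S0 state at macro-step 1 = 4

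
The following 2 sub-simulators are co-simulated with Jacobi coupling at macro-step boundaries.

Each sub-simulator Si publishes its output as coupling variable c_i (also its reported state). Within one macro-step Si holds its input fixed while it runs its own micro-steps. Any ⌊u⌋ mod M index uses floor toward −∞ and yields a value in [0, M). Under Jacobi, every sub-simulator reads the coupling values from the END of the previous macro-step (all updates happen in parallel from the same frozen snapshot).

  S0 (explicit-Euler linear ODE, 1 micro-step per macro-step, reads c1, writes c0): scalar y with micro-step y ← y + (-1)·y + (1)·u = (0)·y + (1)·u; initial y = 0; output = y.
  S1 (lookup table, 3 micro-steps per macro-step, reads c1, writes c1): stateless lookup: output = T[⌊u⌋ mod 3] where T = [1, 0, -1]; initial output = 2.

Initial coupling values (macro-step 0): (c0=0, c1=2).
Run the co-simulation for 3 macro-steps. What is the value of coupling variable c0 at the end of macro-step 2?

c0 at macro-step 2 = -1

macro 1: S0 reads c1=2 → after 1×micro: 2; S1 reads c1=2 → after 3×micro: -1 ⇒ (c0=2, c1=-1)
macro 2: S0 reads c1=-1 → after 1×micro: -1; S1 reads c1=-1 → after 3×micro: -1 ⇒ (c0=-1, c1=-1)
macro 3: S0 reads c1=-1 → after 1×micro: -1; S1 reads c1=-1 → after 3×micro: -1 ⇒ (c0=-1, c1=-1)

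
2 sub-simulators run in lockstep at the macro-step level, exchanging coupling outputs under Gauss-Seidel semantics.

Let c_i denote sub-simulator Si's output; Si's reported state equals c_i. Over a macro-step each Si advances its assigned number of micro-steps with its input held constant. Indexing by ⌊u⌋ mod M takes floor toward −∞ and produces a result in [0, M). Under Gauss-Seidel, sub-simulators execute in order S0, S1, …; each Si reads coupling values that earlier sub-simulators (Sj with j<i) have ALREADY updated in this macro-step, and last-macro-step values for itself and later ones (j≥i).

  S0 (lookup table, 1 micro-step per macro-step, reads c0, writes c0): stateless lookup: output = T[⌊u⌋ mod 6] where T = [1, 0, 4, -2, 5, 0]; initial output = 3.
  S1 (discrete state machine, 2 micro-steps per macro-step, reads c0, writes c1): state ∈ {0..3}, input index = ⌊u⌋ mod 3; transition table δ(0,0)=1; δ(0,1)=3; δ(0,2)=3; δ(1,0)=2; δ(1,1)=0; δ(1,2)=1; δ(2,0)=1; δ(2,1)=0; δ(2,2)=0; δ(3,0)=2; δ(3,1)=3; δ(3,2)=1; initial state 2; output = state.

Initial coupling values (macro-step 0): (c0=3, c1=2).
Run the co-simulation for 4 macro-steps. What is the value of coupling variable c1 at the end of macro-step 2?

macro 1: S0 reads c0=3 → after 1×micro: -2; S1 reads c0=-2 → after 2×micro: 3 ⇒ (c0=-2, c1=3)
macro 2: S0 reads c0=-2 → after 1×micro: 5; S1 reads c0=5 → after 2×micro: 1 ⇒ (c0=5, c1=1)
macro 3: S0 reads c0=5 → after 1×micro: 0; S1 reads c0=0 → after 2×micro: 1 ⇒ (c0=0, c1=1)
macro 4: S0 reads c0=0 → after 1×micro: 1; S1 reads c0=1 → after 2×micro: 3 ⇒ (c0=1, c1=3)

c1 at macro-step 2 = 1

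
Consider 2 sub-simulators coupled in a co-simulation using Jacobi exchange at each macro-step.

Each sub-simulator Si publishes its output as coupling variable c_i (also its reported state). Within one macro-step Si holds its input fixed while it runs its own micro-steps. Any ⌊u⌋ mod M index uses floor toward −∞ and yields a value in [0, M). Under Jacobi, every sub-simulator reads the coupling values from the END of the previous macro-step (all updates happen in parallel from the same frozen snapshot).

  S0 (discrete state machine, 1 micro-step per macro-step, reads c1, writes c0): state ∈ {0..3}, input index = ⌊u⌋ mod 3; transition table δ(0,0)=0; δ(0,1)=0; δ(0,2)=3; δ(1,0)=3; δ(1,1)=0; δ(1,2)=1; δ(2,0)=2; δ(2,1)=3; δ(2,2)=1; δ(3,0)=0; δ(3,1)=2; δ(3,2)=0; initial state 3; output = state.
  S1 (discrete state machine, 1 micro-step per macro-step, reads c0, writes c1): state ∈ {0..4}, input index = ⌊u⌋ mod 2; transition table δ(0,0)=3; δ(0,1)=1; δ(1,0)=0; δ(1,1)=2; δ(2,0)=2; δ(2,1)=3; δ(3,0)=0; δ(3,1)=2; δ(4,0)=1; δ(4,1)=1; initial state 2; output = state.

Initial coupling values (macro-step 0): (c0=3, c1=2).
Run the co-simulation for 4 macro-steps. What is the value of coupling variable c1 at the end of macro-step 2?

c1 at macro-step 2 = 0

macro 1: S0 reads c1=2 → after 1×micro: 0; S1 reads c0=3 → after 1×micro: 3 ⇒ (c0=0, c1=3)
macro 2: S0 reads c1=3 → after 1×micro: 0; S1 reads c0=0 → after 1×micro: 0 ⇒ (c0=0, c1=0)
macro 3: S0 reads c1=0 → after 1×micro: 0; S1 reads c0=0 → after 1×micro: 3 ⇒ (c0=0, c1=3)
macro 4: S0 reads c1=3 → after 1×micro: 0; S1 reads c0=0 → after 1×micro: 0 ⇒ (c0=0, c1=0)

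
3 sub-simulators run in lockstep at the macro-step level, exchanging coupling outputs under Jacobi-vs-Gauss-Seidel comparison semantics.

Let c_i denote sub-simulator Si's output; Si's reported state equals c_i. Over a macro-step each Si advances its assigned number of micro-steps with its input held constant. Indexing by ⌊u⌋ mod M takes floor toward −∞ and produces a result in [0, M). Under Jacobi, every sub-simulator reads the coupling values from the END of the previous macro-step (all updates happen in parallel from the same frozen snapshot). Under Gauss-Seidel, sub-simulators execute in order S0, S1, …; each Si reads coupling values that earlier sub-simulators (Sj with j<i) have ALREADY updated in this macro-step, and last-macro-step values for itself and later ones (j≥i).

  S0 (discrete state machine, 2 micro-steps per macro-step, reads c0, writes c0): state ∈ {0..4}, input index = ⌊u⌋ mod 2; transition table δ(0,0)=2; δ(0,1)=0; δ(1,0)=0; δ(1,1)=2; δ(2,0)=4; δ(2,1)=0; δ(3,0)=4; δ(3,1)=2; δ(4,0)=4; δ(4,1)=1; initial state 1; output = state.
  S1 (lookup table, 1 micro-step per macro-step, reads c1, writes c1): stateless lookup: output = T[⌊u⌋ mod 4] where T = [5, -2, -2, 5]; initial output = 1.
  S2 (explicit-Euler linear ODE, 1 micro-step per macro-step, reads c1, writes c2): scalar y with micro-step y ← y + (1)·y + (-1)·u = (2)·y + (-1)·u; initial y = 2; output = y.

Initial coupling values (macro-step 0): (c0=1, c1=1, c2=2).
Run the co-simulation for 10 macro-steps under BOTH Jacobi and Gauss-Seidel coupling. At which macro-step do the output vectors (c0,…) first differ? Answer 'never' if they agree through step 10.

[Jacobi] macro 1: S0 reads c0=1 → after 2×micro: 0; S1 reads c1=1 → after 1×micro: -2; S2 reads c1=1 → after 1×micro: 3 ⇒ (c0=0, c1=-2, c2=3)
[Jacobi] macro 2: S0 reads c0=0 → after 2×micro: 4; S1 reads c1=-2 → after 1×micro: -2; S2 reads c1=-2 → after 1×micro: 8 ⇒ (c0=4, c1=-2, c2=8)
[Jacobi] macro 3: S0 reads c0=4 → after 2×micro: 4; S1 reads c1=-2 → after 1×micro: -2; S2 reads c1=-2 → after 1×micro: 18 ⇒ (c0=4, c1=-2, c2=18)
[Jacobi] macro 4: S0 reads c0=4 → after 2×micro: 4; S1 reads c1=-2 → after 1×micro: -2; S2 reads c1=-2 → after 1×micro: 38 ⇒ (c0=4, c1=-2, c2=38)
[Jacobi] macro 5: S0 reads c0=4 → after 2×micro: 4; S1 reads c1=-2 → after 1×micro: -2; S2 reads c1=-2 → after 1×micro: 78 ⇒ (c0=4, c1=-2, c2=78)
[Jacobi] macro 6: S0 reads c0=4 → after 2×micro: 4; S1 reads c1=-2 → after 1×micro: -2; S2 reads c1=-2 → after 1×micro: 158 ⇒ (c0=4, c1=-2, c2=158)
[Jacobi] macro 7: S0 reads c0=4 → after 2×micro: 4; S1 reads c1=-2 → after 1×micro: -2; S2 reads c1=-2 → after 1×micro: 318 ⇒ (c0=4, c1=-2, c2=318)
[Jacobi] macro 8: S0 reads c0=4 → after 2×micro: 4; S1 reads c1=-2 → after 1×micro: -2; S2 reads c1=-2 → after 1×micro: 638 ⇒ (c0=4, c1=-2, c2=638)
[Jacobi] macro 9: S0 reads c0=4 → after 2×micro: 4; S1 reads c1=-2 → after 1×micro: -2; S2 reads c1=-2 → after 1×micro: 1278 ⇒ (c0=4, c1=-2, c2=1278)
[Jacobi] macro 10: S0 reads c0=4 → after 2×micro: 4; S1 reads c1=-2 → after 1×micro: -2; S2 reads c1=-2 → after 1×micro: 2558 ⇒ (c0=4, c1=-2, c2=2558)
[Gauss-Seidel] macro 1: S0 reads c0=1 → after 2×micro: 0; S1 reads c1=1 → after 1×micro: -2; S2 reads c1=-2 → after 1×micro: 6 ⇒ (c0=0, c1=-2, c2=6)
[Gauss-Seidel] macro 2: S0 reads c0=0 → after 2×micro: 4; S1 reads c1=-2 → after 1×micro: -2; S2 reads c1=-2 → after 1×micro: 14 ⇒ (c0=4, c1=-2, c2=14)
[Gauss-Seidel] macro 3: S0 reads c0=4 → after 2×micro: 4; S1 reads c1=-2 → after 1×micro: -2; S2 reads c1=-2 → after 1×micro: 30 ⇒ (c0=4, c1=-2, c2=30)
[Gauss-Seidel] macro 4: S0 reads c0=4 → after 2×micro: 4; S1 reads c1=-2 → after 1×micro: -2; S2 reads c1=-2 → after 1×micro: 62 ⇒ (c0=4, c1=-2, c2=62)
[Gauss-Seidel] macro 5: S0 reads c0=4 → after 2×micro: 4; S1 reads c1=-2 → after 1×micro: -2; S2 reads c1=-2 → after 1×micro: 126 ⇒ (c0=4, c1=-2, c2=126)
[Gauss-Seidel] macro 6: S0 reads c0=4 → after 2×micro: 4; S1 reads c1=-2 → after 1×micro: -2; S2 reads c1=-2 → after 1×micro: 254 ⇒ (c0=4, c1=-2, c2=254)
[Gauss-Seidel] macro 7: S0 reads c0=4 → after 2×micro: 4; S1 reads c1=-2 → after 1×micro: -2; S2 reads c1=-2 → after 1×micro: 510 ⇒ (c0=4, c1=-2, c2=510)
[Gauss-Seidel] macro 8: S0 reads c0=4 → after 2×micro: 4; S1 reads c1=-2 → after 1×micro: -2; S2 reads c1=-2 → after 1×micro: 1022 ⇒ (c0=4, c1=-2, c2=1022)
[Gauss-Seidel] macro 9: S0 reads c0=4 → after 2×micro: 4; S1 reads c1=-2 → after 1×micro: -2; S2 reads c1=-2 → after 1×micro: 2046 ⇒ (c0=4, c1=-2, c2=2046)
[Gauss-Seidel] macro 10: S0 reads c0=4 → after 2×micro: 4; S1 reads c1=-2 → after 1×micro: -2; S2 reads c1=-2 → after 1×micro: 4094 ⇒ (c0=4, c1=-2, c2=4094)

first divergence at macro-step: 1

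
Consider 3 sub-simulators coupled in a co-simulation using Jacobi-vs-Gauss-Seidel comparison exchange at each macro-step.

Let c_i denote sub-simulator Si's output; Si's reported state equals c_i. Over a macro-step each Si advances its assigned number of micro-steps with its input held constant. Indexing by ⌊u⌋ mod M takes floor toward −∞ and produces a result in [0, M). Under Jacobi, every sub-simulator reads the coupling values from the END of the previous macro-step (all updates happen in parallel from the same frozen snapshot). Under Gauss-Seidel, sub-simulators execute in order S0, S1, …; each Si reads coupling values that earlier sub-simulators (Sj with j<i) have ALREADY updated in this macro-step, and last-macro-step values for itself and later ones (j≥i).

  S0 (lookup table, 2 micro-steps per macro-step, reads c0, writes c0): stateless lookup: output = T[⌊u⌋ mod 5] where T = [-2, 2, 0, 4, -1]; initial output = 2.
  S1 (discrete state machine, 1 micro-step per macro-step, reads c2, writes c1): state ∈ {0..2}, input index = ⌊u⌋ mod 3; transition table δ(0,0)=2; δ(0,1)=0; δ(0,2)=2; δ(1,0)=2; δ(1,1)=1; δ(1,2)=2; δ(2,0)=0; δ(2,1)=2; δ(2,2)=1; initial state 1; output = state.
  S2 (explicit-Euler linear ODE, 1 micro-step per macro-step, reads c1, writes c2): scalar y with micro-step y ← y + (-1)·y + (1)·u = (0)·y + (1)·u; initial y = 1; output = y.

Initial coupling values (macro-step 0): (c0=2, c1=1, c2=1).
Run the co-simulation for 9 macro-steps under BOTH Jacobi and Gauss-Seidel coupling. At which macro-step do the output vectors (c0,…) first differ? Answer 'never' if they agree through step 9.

first divergence at macro-step: never

[Jacobi] macro 1: S0 reads c0=2 → after 2×micro: 0; S1 reads c2=1 → after 1×micro: 1; S2 reads c1=1 → after 1×micro: 1 ⇒ (c0=0, c1=1, c2=1)
[Jacobi] macro 2: S0 reads c0=0 → after 2×micro: -2; S1 reads c2=1 → after 1×micro: 1; S2 reads c1=1 → after 1×micro: 1 ⇒ (c0=-2, c1=1, c2=1)
[Jacobi] macro 3: S0 reads c0=-2 → after 2×micro: 4; S1 reads c2=1 → after 1×micro: 1; S2 reads c1=1 → after 1×micro: 1 ⇒ (c0=4, c1=1, c2=1)
[Jacobi] macro 4: S0 reads c0=4 → after 2×micro: -1; S1 reads c2=1 → after 1×micro: 1; S2 reads c1=1 → after 1×micro: 1 ⇒ (c0=-1, c1=1, c2=1)
[Jacobi] macro 5: S0 reads c0=-1 → after 2×micro: -1; S1 reads c2=1 → after 1×micro: 1; S2 reads c1=1 → after 1×micro: 1 ⇒ (c0=-1, c1=1, c2=1)
[Jacobi] macro 6: S0 reads c0=-1 → after 2×micro: -1; S1 reads c2=1 → after 1×micro: 1; S2 reads c1=1 → after 1×micro: 1 ⇒ (c0=-1, c1=1, c2=1)
[Jacobi] macro 7: S0 reads c0=-1 → after 2×micro: -1; S1 reads c2=1 → after 1×micro: 1; S2 reads c1=1 → after 1×micro: 1 ⇒ (c0=-1, c1=1, c2=1)
[Jacobi] macro 8: S0 reads c0=-1 → after 2×micro: -1; S1 reads c2=1 → after 1×micro: 1; S2 reads c1=1 → after 1×micro: 1 ⇒ (c0=-1, c1=1, c2=1)
[Jacobi] macro 9: S0 reads c0=-1 → after 2×micro: -1; S1 reads c2=1 → after 1×micro: 1; S2 reads c1=1 → after 1×micro: 1 ⇒ (c0=-1, c1=1, c2=1)
[Gauss-Seidel] macro 1: S0 reads c0=2 → after 2×micro: 0; S1 reads c2=1 → after 1×micro: 1; S2 reads c1=1 → after 1×micro: 1 ⇒ (c0=0, c1=1, c2=1)
[Gauss-Seidel] macro 2: S0 reads c0=0 → after 2×micro: -2; S1 reads c2=1 → after 1×micro: 1; S2 reads c1=1 → after 1×micro: 1 ⇒ (c0=-2, c1=1, c2=1)
[Gauss-Seidel] macro 3: S0 reads c0=-2 → after 2×micro: 4; S1 reads c2=1 → after 1×micro: 1; S2 reads c1=1 → after 1×micro: 1 ⇒ (c0=4, c1=1, c2=1)
[Gauss-Seidel] macro 4: S0 reads c0=4 → after 2×micro: -1; S1 reads c2=1 → after 1×micro: 1; S2 reads c1=1 → after 1×micro: 1 ⇒ (c0=-1, c1=1, c2=1)
[Gauss-Seidel] macro 5: S0 reads c0=-1 → after 2×micro: -1; S1 reads c2=1 → after 1×micro: 1; S2 reads c1=1 → after 1×micro: 1 ⇒ (c0=-1, c1=1, c2=1)
[Gauss-Seidel] macro 6: S0 reads c0=-1 → after 2×micro: -1; S1 reads c2=1 → after 1×micro: 1; S2 reads c1=1 → after 1×micro: 1 ⇒ (c0=-1, c1=1, c2=1)
[Gauss-Seidel] macro 7: S0 reads c0=-1 → after 2×micro: -1; S1 reads c2=1 → after 1×micro: 1; S2 reads c1=1 → after 1×micro: 1 ⇒ (c0=-1, c1=1, c2=1)
[Gauss-Seidel] macro 8: S0 reads c0=-1 → after 2×micro: -1; S1 reads c2=1 → after 1×micro: 1; S2 reads c1=1 → after 1×micro: 1 ⇒ (c0=-1, c1=1, c2=1)
[Gauss-Seidel] macro 9: S0 reads c0=-1 → after 2×micro: -1; S1 reads c2=1 → after 1×micro: 1; S2 reads c1=1 → after 1×micro: 1 ⇒ (c0=-1, c1=1, c2=1)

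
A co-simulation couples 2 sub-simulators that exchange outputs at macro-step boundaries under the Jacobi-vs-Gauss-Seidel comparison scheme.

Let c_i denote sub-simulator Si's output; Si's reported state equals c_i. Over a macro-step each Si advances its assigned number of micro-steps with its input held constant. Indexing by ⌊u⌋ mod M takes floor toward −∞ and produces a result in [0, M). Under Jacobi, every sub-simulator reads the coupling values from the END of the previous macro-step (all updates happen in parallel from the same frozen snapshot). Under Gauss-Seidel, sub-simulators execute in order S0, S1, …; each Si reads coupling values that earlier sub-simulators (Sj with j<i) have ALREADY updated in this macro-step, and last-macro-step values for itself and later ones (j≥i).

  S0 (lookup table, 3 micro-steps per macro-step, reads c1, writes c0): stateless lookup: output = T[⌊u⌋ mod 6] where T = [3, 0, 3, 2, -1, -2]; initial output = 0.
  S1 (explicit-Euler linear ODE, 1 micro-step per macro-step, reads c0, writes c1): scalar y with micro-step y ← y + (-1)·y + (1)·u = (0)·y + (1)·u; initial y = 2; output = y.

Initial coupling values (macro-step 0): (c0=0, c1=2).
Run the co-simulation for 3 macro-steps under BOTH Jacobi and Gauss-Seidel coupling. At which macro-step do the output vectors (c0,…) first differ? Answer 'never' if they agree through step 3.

first divergence at macro-step: 1

[Jacobi] macro 1: S0 reads c1=2 → after 3×micro: 3; S1 reads c0=0 → after 1×micro: 0 ⇒ (c0=3, c1=0)
[Jacobi] macro 2: S0 reads c1=0 → after 3×micro: 3; S1 reads c0=3 → after 1×micro: 3 ⇒ (c0=3, c1=3)
[Jacobi] macro 3: S0 reads c1=3 → after 3×micro: 2; S1 reads c0=3 → after 1×micro: 3 ⇒ (c0=2, c1=3)
[Gauss-Seidel] macro 1: S0 reads c1=2 → after 3×micro: 3; S1 reads c0=3 → after 1×micro: 3 ⇒ (c0=3, c1=3)
[Gauss-Seidel] macro 2: S0 reads c1=3 → after 3×micro: 2; S1 reads c0=2 → after 1×micro: 2 ⇒ (c0=2, c1=2)
[Gauss-Seidel] macro 3: S0 reads c1=2 → after 3×micro: 3; S1 reads c0=3 → after 1×micro: 3 ⇒ (c0=3, c1=3)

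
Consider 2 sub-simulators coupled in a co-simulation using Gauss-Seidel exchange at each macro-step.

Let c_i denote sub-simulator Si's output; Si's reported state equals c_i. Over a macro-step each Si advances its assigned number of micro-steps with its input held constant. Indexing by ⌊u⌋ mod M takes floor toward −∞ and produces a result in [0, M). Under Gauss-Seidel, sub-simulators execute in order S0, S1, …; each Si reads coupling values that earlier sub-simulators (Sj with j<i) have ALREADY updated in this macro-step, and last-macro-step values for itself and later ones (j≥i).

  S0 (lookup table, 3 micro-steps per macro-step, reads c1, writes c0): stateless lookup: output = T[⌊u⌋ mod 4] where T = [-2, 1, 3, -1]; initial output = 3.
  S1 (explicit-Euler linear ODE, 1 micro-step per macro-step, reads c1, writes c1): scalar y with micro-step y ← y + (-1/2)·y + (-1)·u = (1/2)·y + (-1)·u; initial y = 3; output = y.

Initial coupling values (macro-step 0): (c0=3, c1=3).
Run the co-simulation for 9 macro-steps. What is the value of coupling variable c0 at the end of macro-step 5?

c0 at macro-step 5 = -2

macro 1: S0 reads c1=3 → after 3×micro: -1; S1 reads c1=3 → after 1×micro: -3/2 ⇒ (c0=-1, c1=-3/2)
macro 2: S0 reads c1=-3/2 → after 3×micro: 3; S1 reads c1=-3/2 → after 1×micro: 3/4 ⇒ (c0=3, c1=3/4)
macro 3: S0 reads c1=3/4 → after 3×micro: -2; S1 reads c1=3/4 → after 1×micro: -3/8 ⇒ (c0=-2, c1=-3/8)
macro 4: S0 reads c1=-3/8 → after 3×micro: -1; S1 reads c1=-3/8 → after 1×micro: 3/16 ⇒ (c0=-1, c1=3/16)
macro 5: S0 reads c1=3/16 → after 3×micro: -2; S1 reads c1=3/16 → after 1×micro: -3/32 ⇒ (c0=-2, c1=-3/32)
macro 6: S0 reads c1=-3/32 → after 3×micro: -1; S1 reads c1=-3/32 → after 1×micro: 3/64 ⇒ (c0=-1, c1=3/64)
macro 7: S0 reads c1=3/64 → after 3×micro: -2; S1 reads c1=3/64 → after 1×micro: -3/128 ⇒ (c0=-2, c1=-3/128)
macro 8: S0 reads c1=-3/128 → after 3×micro: -1; S1 reads c1=-3/128 → after 1×micro: 3/256 ⇒ (c0=-1, c1=3/256)
macro 9: S0 reads c1=3/256 → after 3×micro: -2; S1 reads c1=3/256 → after 1×micro: -3/512 ⇒ (c0=-2, c1=-3/512)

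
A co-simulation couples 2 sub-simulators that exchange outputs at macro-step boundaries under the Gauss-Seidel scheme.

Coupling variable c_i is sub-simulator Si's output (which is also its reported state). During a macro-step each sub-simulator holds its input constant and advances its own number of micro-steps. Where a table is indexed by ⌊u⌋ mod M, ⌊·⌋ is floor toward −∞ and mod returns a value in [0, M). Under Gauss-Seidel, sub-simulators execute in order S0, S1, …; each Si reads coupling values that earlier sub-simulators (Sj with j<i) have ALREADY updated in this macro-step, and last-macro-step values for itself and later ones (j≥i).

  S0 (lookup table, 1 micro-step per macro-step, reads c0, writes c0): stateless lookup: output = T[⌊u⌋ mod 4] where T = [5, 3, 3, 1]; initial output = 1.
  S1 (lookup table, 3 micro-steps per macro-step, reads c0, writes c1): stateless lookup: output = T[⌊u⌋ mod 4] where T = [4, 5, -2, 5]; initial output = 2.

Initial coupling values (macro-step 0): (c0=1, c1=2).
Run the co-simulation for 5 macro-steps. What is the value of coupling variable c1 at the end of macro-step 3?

c1 at macro-step 3 = 5

macro 1: S0 reads c0=1 → after 1×micro: 3; S1 reads c0=3 → after 3×micro: 5 ⇒ (c0=3, c1=5)
macro 2: S0 reads c0=3 → after 1×micro: 1; S1 reads c0=1 → after 3×micro: 5 ⇒ (c0=1, c1=5)
macro 3: S0 reads c0=1 → after 1×micro: 3; S1 reads c0=3 → after 3×micro: 5 ⇒ (c0=3, c1=5)
macro 4: S0 reads c0=3 → after 1×micro: 1; S1 reads c0=1 → after 3×micro: 5 ⇒ (c0=1, c1=5)
macro 5: S0 reads c0=1 → after 1×micro: 3; S1 reads c0=3 → after 3×micro: 5 ⇒ (c0=3, c1=5)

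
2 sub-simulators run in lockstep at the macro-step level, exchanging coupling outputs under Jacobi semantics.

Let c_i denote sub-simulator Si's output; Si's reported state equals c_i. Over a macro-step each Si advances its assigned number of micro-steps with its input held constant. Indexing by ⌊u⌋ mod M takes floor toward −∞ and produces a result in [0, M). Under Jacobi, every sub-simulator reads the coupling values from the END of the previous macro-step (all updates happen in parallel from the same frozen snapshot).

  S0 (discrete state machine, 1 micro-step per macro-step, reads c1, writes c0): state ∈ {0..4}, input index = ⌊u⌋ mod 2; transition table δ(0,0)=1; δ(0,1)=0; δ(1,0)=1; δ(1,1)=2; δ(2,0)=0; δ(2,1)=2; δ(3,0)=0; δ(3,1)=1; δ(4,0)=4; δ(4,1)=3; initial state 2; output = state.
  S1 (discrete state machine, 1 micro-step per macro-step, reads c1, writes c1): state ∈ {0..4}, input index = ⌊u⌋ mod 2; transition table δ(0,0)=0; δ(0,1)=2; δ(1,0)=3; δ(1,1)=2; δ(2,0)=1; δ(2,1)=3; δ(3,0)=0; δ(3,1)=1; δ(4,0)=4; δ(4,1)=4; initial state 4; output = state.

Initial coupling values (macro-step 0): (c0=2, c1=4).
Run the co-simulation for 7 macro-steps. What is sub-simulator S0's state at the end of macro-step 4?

macro 1: S0 reads c1=4 → after 1×micro: 0; S1 reads c1=4 → after 1×micro: 4 ⇒ (c0=0, c1=4)
macro 2: S0 reads c1=4 → after 1×micro: 1; S1 reads c1=4 → after 1×micro: 4 ⇒ (c0=1, c1=4)
macro 3: S0 reads c1=4 → after 1×micro: 1; S1 reads c1=4 → after 1×micro: 4 ⇒ (c0=1, c1=4)
macro 4: S0 reads c1=4 → after 1×micro: 1; S1 reads c1=4 → after 1×micro: 4 ⇒ (c0=1, c1=4)
macro 5: S0 reads c1=4 → after 1×micro: 1; S1 reads c1=4 → after 1×micro: 4 ⇒ (c0=1, c1=4)
macro 6: S0 reads c1=4 → after 1×micro: 1; S1 reads c1=4 → after 1×micro: 4 ⇒ (c0=1, c1=4)
macro 7: S0 reads c1=4 → after 1×micro: 1; S1 reads c1=4 → after 1×micro: 4 ⇒ (c0=1, c1=4)

S0 state at macro-step 4 = 1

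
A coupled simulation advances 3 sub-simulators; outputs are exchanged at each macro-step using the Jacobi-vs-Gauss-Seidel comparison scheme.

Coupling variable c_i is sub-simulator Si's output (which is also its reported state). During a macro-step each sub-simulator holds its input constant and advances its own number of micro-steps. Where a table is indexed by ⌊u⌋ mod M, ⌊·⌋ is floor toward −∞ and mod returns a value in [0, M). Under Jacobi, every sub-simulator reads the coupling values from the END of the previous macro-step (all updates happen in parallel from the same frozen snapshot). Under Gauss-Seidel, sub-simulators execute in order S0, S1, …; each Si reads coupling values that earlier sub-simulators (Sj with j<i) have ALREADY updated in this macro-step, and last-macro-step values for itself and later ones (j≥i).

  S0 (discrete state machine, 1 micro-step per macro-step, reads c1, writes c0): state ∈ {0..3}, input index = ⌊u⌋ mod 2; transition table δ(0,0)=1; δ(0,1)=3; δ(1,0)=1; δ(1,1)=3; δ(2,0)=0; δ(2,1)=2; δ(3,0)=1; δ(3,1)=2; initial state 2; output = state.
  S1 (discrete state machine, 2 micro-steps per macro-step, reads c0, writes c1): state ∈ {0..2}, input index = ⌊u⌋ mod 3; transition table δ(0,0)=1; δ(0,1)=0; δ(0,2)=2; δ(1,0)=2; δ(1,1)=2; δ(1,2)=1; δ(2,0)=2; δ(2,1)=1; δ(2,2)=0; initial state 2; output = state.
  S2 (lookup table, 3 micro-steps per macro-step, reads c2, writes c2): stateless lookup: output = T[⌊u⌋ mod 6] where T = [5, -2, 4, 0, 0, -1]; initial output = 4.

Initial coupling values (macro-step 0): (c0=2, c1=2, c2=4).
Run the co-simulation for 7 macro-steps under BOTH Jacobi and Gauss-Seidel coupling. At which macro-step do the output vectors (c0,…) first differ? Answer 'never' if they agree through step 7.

first divergence at macro-step: never

[Jacobi] macro 1: S0 reads c1=2 → after 1×micro: 0; S1 reads c0=2 → after 2×micro: 2; S2 reads c2=4 → after 3×micro: 0 ⇒ (c0=0, c1=2, c2=0)
[Jacobi] macro 2: S0 reads c1=2 → after 1×micro: 1; S1 reads c0=0 → after 2×micro: 2; S2 reads c2=0 → after 3×micro: 5 ⇒ (c0=1, c1=2, c2=5)
[Jacobi] macro 3: S0 reads c1=2 → after 1×micro: 1; S1 reads c0=1 → after 2×micro: 2; S2 reads c2=5 → after 3×micro: -1 ⇒ (c0=1, c1=2, c2=-1)
[Jacobi] macro 4: S0 reads c1=2 → after 1×micro: 1; S1 reads c0=1 → after 2×micro: 2; S2 reads c2=-1 → after 3×micro: -1 ⇒ (c0=1, c1=2, c2=-1)
[Jacobi] macro 5: S0 reads c1=2 → after 1×micro: 1; S1 reads c0=1 → after 2×micro: 2; S2 reads c2=-1 → after 3×micro: -1 ⇒ (c0=1, c1=2, c2=-1)
[Jacobi] macro 6: S0 reads c1=2 → after 1×micro: 1; S1 reads c0=1 → after 2×micro: 2; S2 reads c2=-1 → after 3×micro: -1 ⇒ (c0=1, c1=2, c2=-1)
[Jacobi] macro 7: S0 reads c1=2 → after 1×micro: 1; S1 reads c0=1 → after 2×micro: 2; S2 reads c2=-1 → after 3×micro: -1 ⇒ (c0=1, c1=2, c2=-1)
[Gauss-Seidel] macro 1: S0 reads c1=2 → after 1×micro: 0; S1 reads c0=0 → after 2×micro: 2; S2 reads c2=4 → after 3×micro: 0 ⇒ (c0=0, c1=2, c2=0)
[Gauss-Seidel] macro 2: S0 reads c1=2 → after 1×micro: 1; S1 reads c0=1 → after 2×micro: 2; S2 reads c2=0 → after 3×micro: 5 ⇒ (c0=1, c1=2, c2=5)
[Gauss-Seidel] macro 3: S0 reads c1=2 → after 1×micro: 1; S1 reads c0=1 → after 2×micro: 2; S2 reads c2=5 → after 3×micro: -1 ⇒ (c0=1, c1=2, c2=-1)
[Gauss-Seidel] macro 4: S0 reads c1=2 → after 1×micro: 1; S1 reads c0=1 → after 2×micro: 2; S2 reads c2=-1 → after 3×micro: -1 ⇒ (c0=1, c1=2, c2=-1)
[Gauss-Seidel] macro 5: S0 reads c1=2 → after 1×micro: 1; S1 reads c0=1 → after 2×micro: 2; S2 reads c2=-1 → after 3×micro: -1 ⇒ (c0=1, c1=2, c2=-1)
[Gauss-Seidel] macro 6: S0 reads c1=2 → after 1×micro: 1; S1 reads c0=1 → after 2×micro: 2; S2 reads c2=-1 → after 3×micro: -1 ⇒ (c0=1, c1=2, c2=-1)
[Gauss-Seidel] macro 7: S0 reads c1=2 → after 1×micro: 1; S1 reads c0=1 → after 2×micro: 2; S2 reads c2=-1 → after 3×micro: -1 ⇒ (c0=1, c1=2, c2=-1)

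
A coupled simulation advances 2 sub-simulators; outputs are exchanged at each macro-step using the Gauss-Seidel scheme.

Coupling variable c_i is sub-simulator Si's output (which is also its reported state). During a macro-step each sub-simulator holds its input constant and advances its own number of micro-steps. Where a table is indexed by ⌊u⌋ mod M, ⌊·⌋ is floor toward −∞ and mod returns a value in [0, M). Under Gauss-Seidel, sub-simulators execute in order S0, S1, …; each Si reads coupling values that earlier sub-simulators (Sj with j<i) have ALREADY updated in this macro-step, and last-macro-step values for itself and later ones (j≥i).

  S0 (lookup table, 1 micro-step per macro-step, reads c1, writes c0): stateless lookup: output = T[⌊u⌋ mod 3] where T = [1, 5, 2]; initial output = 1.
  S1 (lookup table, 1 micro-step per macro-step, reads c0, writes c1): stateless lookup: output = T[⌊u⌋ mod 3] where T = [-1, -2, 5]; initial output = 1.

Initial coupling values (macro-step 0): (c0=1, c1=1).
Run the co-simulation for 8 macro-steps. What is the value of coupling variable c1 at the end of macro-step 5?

macro 1: S0 reads c1=1 → after 1×micro: 5; S1 reads c0=5 → after 1×micro: 5 ⇒ (c0=5, c1=5)
macro 2: S0 reads c1=5 → after 1×micro: 2; S1 reads c0=2 → after 1×micro: 5 ⇒ (c0=2, c1=5)
macro 3: S0 reads c1=5 → after 1×micro: 2; S1 reads c0=2 → after 1×micro: 5 ⇒ (c0=2, c1=5)
macro 4: S0 reads c1=5 → after 1×micro: 2; S1 reads c0=2 → after 1×micro: 5 ⇒ (c0=2, c1=5)
macro 5: S0 reads c1=5 → after 1×micro: 2; S1 reads c0=2 → after 1×micro: 5 ⇒ (c0=2, c1=5)
macro 6: S0 reads c1=5 → after 1×micro: 2; S1 reads c0=2 → after 1×micro: 5 ⇒ (c0=2, c1=5)
macro 7: S0 reads c1=5 → after 1×micro: 2; S1 reads c0=2 → after 1×micro: 5 ⇒ (c0=2, c1=5)
macro 8: S0 reads c1=5 → after 1×micro: 2; S1 reads c0=2 → after 1×micro: 5 ⇒ (c0=2, c1=5)

c1 at macro-step 5 = 5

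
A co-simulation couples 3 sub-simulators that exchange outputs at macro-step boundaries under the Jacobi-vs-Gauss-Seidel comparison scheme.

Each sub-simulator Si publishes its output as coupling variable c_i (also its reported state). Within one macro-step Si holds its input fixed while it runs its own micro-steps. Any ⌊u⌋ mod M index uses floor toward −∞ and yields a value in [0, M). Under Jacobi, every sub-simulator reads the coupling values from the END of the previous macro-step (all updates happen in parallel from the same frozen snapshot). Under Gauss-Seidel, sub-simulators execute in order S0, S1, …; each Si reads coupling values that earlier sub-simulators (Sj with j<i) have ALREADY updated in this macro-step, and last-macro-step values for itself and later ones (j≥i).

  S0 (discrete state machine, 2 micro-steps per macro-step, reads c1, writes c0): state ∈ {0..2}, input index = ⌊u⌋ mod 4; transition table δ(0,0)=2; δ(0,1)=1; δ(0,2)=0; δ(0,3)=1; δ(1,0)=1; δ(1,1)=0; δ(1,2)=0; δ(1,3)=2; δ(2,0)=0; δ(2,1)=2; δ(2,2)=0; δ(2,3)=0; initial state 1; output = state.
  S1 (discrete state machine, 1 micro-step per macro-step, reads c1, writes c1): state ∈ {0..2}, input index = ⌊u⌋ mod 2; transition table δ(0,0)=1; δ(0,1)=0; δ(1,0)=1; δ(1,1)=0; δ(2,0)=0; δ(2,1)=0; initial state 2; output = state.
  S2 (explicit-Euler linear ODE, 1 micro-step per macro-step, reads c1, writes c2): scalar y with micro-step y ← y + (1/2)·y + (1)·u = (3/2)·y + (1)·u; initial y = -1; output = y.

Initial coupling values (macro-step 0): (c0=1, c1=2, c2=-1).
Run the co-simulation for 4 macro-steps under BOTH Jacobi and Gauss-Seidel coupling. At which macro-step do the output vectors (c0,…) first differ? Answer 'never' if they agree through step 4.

first divergence at macro-step: 1

[Jacobi] macro 1: S0 reads c1=2 → after 2×micro: 0; S1 reads c1=2 → after 1×micro: 0; S2 reads c1=2 → after 1×micro: 1/2 ⇒ (c0=0, c1=0, c2=1/2)
[Jacobi] macro 2: S0 reads c1=0 → after 2×micro: 0; S1 reads c1=0 → after 1×micro: 1; S2 reads c1=0 → after 1×micro: 3/4 ⇒ (c0=0, c1=1, c2=3/4)
[Jacobi] macro 3: S0 reads c1=1 → after 2×micro: 0; S1 reads c1=1 → after 1×micro: 0; S2 reads c1=1 → after 1×micro: 17/8 ⇒ (c0=0, c1=0, c2=17/8)
[Jacobi] macro 4: S0 reads c1=0 → after 2×micro: 0; S1 reads c1=0 → after 1×micro: 1; S2 reads c1=0 → after 1×micro: 51/16 ⇒ (c0=0, c1=1, c2=51/16)
[Gauss-Seidel] macro 1: S0 reads c1=2 → after 2×micro: 0; S1 reads c1=2 → after 1×micro: 0; S2 reads c1=0 → after 1×micro: -3/2 ⇒ (c0=0, c1=0, c2=-3/2)
[Gauss-Seidel] macro 2: S0 reads c1=0 → after 2×micro: 0; S1 reads c1=0 → after 1×micro: 1; S2 reads c1=1 → after 1×micro: -5/4 ⇒ (c0=0, c1=1, c2=-5/4)
[Gauss-Seidel] macro 3: S0 reads c1=1 → after 2×micro: 0; S1 reads c1=1 → after 1×micro: 0; S2 reads c1=0 → after 1×micro: -15/8 ⇒ (c0=0, c1=0, c2=-15/8)
[Gauss-Seidel] macro 4: S0 reads c1=0 → after 2×micro: 0; S1 reads c1=0 → after 1×micro: 1; S2 reads c1=1 → after 1×micro: -29/16 ⇒ (c0=0, c1=1, c2=-29/16)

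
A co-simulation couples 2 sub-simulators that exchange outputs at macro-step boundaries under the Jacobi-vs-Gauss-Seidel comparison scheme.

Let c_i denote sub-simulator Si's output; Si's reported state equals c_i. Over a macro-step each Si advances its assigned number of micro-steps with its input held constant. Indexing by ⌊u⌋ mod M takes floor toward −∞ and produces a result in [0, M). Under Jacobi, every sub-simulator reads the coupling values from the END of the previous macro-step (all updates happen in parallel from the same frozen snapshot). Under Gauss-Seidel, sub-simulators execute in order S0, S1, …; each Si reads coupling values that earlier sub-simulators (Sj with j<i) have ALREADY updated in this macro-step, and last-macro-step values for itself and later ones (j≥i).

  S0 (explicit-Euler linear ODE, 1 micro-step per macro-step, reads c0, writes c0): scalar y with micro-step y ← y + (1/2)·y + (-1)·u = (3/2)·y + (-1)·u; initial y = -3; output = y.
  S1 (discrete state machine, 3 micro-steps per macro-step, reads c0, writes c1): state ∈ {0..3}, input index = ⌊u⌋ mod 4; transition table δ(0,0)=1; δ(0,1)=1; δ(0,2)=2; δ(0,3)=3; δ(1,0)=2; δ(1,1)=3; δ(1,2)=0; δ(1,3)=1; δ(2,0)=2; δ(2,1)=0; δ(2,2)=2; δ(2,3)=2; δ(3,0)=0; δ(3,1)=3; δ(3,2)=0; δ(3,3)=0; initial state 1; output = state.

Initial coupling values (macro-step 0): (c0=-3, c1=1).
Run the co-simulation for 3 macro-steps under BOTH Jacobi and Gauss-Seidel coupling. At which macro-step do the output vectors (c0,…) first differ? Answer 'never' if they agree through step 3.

[Jacobi] macro 1: S0 reads c0=-3 → after 1×micro: -3/2; S1 reads c0=-3 → after 3×micro: 3 ⇒ (c0=-3/2, c1=3)
[Jacobi] macro 2: S0 reads c0=-3/2 → after 1×micro: -3/4; S1 reads c0=-3/2 → after 3×micro: 2 ⇒ (c0=-3/4, c1=2)
[Jacobi] macro 3: S0 reads c0=-3/4 → after 1×micro: -3/8; S1 reads c0=-3/4 → after 3×micro: 2 ⇒ (c0=-3/8, c1=2)
[Gauss-Seidel] macro 1: S0 reads c0=-3 → after 1×micro: -3/2; S1 reads c0=-3/2 → after 3×micro: 2 ⇒ (c0=-3/2, c1=2)
[Gauss-Seidel] macro 2: S0 reads c0=-3/2 → after 1×micro: -3/4; S1 reads c0=-3/4 → after 3×micro: 2 ⇒ (c0=-3/4, c1=2)
[Gauss-Seidel] macro 3: S0 reads c0=-3/4 → after 1×micro: -3/8; S1 reads c0=-3/8 → after 3×micro: 2 ⇒ (c0=-3/8, c1=2)

first divergence at macro-step: 1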